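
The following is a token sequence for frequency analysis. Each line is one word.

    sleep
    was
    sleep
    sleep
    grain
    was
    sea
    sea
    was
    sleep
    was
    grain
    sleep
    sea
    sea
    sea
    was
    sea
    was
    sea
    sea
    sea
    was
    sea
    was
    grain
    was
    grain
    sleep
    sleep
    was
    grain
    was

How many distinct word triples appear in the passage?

33 tokens → 31 trigram windows in total.
Repeated trigrams (each contributes count−1 duplicates):
  sea sea was: 3
  sea was sea: 3
  sea sea sea: 2
  sleep was grain: 2
  was grain sleep: 2
  was grain was: 2
  was sea sea: 2
  was sea was: 2
10 duplicate windows → 31 − 10 = 21 distinct.

21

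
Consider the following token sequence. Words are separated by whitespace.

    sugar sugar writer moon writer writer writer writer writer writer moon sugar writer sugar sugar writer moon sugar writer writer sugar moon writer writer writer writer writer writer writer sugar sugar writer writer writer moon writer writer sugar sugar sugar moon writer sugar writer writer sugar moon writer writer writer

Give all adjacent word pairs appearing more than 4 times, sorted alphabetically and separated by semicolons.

moon writer; sugar sugar; sugar writer; writer sugar; writer writer

Bigram counts meeting the condition (more than 4 times):
  moon writer: 5
  sugar sugar: 5
  sugar writer: 6
  writer sugar: 6
  writer writer: 18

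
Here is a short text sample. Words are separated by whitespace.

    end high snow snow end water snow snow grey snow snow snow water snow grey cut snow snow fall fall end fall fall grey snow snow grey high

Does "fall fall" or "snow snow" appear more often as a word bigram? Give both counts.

"snow snow" (6 vs 2)

"fall fall": 2 occurrences
"snow snow": 6 occurrences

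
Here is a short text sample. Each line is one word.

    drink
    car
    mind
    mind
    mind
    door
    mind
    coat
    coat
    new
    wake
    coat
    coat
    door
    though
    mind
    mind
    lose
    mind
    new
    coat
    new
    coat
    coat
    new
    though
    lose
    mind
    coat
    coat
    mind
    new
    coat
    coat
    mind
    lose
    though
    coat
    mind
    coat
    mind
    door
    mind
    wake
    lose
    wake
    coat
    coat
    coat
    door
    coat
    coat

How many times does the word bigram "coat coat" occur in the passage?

8

Scanning the 51 overlapping bigram windows for "coat coat":
  position 8–9: coat coat
  position 12–13: coat coat
  position 23–24: coat coat
  position 29–30: coat coat
  position 33–34: coat coat
  position 47–48: coat coat
  position 48–49: coat coat
  position 51–52: coat coat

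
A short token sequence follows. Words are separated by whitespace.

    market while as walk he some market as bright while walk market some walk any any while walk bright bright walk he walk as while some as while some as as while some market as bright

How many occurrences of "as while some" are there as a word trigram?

3

Scanning the 34 overlapping trigram windows for "as while some":
  position 24–26: as while some
  position 27–29: as while some
  position 31–33: as while some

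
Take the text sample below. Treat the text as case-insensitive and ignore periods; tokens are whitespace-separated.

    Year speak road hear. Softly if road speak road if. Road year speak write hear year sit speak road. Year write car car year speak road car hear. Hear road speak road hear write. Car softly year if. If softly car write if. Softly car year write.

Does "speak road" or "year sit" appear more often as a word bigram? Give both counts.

"speak road": 5 occurrences
"year sit": 1 occurrence

"speak road" (5 vs 1)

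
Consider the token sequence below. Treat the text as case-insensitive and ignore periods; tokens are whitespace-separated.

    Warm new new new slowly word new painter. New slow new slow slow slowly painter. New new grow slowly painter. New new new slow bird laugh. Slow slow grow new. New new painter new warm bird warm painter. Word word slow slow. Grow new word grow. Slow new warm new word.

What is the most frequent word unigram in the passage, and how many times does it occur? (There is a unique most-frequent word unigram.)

"new", 18 times

Unigram frequencies (highest first):
  new: 18
  slow: 9
  word: 5
  painter: 5
  warm: 4
  grow: 4
  … (3 more, each ≤ 3)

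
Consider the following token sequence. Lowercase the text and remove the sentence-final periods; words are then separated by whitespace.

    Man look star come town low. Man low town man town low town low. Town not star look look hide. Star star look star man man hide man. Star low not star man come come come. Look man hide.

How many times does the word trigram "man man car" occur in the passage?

Scanning the 37 overlapping trigram windows for "man man car":
  (none found)

0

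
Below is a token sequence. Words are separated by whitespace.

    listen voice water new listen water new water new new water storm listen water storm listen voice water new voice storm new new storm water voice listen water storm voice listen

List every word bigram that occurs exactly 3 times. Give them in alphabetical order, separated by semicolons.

listen water; water storm

Bigram counts meeting the condition (exactly 3 times):
  listen water: 3
  water storm: 3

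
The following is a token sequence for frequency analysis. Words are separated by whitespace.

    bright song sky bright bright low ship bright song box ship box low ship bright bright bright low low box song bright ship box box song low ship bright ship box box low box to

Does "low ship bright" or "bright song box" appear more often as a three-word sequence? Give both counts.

"low ship bright": 3 occurrences
"bright song box": 1 occurrence

"low ship bright" (3 vs 1)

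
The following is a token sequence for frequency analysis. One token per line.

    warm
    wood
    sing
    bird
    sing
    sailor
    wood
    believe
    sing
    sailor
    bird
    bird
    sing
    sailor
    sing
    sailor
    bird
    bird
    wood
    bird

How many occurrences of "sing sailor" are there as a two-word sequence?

4

Scanning the 19 overlapping bigram windows for "sing sailor":
  position 5–6: sing sailor
  position 9–10: sing sailor
  position 13–14: sing sailor
  position 15–16: sing sailor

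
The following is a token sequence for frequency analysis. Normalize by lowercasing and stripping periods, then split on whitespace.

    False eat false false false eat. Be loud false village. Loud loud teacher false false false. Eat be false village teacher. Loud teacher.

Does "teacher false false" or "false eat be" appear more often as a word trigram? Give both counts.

"teacher false false": 1 occurrence
"false eat be": 2 occurrences

"false eat be" (2 vs 1)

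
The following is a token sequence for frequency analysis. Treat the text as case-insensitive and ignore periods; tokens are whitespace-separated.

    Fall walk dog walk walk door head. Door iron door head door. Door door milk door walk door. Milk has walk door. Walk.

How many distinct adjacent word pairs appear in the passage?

23 tokens → 22 bigram windows in total.
Repeated bigrams (each contributes count−1 duplicates):
  walk door: 3
  door door: 2
  door head: 2
  door milk: 2
  door walk: 2
  head door: 2
7 duplicate windows → 22 − 7 = 15 distinct.

15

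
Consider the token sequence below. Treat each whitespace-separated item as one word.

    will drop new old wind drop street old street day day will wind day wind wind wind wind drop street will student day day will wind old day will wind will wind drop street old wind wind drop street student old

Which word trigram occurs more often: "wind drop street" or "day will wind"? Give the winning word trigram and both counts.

"wind drop street": 4 occurrences
"day will wind": 3 occurrences

"wind drop street" (4 vs 3)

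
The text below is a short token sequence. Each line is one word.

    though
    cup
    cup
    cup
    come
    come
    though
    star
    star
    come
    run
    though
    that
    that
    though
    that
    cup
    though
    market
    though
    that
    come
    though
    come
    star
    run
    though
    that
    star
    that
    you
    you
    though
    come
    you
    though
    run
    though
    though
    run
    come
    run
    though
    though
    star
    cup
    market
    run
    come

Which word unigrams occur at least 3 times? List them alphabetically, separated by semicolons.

come; cup; run; star; that; though; you

Unigram counts meeting the condition (at least 3 times):
  come: 8
  cup: 5
  run: 6
  star: 5
  that: 6
  though: 14
  you: 3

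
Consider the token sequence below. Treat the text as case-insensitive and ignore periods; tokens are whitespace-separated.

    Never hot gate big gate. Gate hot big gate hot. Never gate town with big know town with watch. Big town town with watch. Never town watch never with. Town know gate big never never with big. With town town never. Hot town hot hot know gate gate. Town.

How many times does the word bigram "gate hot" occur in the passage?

Scanning the 48 overlapping bigram windows for "gate hot":
  position 6–7: gate hot
  position 9–10: gate hot

2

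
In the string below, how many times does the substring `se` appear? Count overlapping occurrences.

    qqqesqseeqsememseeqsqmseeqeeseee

Sliding a length-2 window over the 32 characters (31 positions):
  position 7–8: se
  position 11–12: se
  position 16–17: se
  position 23–24: se
  position 29–30: se

5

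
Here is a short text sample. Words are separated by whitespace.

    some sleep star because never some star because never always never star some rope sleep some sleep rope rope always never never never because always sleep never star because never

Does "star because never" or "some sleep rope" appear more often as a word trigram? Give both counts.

"star because never": 3 occurrences
"some sleep rope": 1 occurrence

"star because never" (3 vs 1)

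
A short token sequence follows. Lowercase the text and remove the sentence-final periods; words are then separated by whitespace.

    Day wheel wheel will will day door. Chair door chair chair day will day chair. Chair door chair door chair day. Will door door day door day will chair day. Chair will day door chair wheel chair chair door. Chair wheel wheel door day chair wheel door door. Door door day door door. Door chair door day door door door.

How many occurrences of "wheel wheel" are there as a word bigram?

2

Scanning the 59 overlapping bigram windows for "wheel wheel":
  position 2–3: wheel wheel
  position 41–42: wheel wheel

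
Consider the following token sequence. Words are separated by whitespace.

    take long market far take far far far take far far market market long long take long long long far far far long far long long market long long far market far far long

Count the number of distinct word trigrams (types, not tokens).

34 tokens → 32 trigram windows in total.
Repeated trigrams (each contributes count−1 duplicates):
  far far far: 2
  far far long: 2
  far take far: 2
  long long far: 2
  market long long: 2
  take far far: 2
6 duplicate windows → 32 − 6 = 26 distinct.

26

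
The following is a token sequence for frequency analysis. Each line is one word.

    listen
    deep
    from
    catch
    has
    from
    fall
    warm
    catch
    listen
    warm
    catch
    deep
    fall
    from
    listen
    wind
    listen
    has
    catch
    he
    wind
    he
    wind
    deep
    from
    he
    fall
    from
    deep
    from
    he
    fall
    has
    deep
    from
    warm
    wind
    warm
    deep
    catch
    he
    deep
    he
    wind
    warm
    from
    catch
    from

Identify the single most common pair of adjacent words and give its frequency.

"deep from", 4 times

Bigram frequencies (highest first):
  deep from: 4
  he wind: 3
  from catch: 2
  warm catch: 2
  fall from: 2
  catch he: 2
  … (30 more, each ≤ 2)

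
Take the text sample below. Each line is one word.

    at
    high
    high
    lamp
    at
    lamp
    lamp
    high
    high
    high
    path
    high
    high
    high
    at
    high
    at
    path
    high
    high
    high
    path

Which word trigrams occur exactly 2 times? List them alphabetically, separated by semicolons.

Trigram counts meeting the condition (exactly 2 times):
  high high path: 2
  path high high: 2

high high path; path high high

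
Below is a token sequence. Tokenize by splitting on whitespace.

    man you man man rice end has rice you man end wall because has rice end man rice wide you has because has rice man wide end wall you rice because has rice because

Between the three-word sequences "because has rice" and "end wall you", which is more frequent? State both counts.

"because has rice" (3 vs 1)

"because has rice": 3 occurrences
"end wall you": 1 occurrence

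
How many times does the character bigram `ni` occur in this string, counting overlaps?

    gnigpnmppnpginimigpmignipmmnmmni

Sliding a length-2 window over the 32 characters (31 positions):
  position 2–3: ni
  position 14–15: ni
  position 23–24: ni
  position 31–32: ni

4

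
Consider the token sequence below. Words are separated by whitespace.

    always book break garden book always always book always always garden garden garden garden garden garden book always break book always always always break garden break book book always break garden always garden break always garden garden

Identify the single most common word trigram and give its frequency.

"garden garden garden", 4 times

Trigram frequencies (highest first):
  garden garden garden: 4
  book always always: 3
  garden book always: 2
  always garden garden: 2
  book always break: 2
  always break garden: 2
  … (20 more, each ≤ 1)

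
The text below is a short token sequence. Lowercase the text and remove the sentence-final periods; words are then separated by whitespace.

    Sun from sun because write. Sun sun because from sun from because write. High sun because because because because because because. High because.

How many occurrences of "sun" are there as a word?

Scanning the 23 tokens for "sun":
  position 1: sun
  position 3: sun
  position 6: sun
  position 7: sun
  position 10: sun
  position 15: sun

6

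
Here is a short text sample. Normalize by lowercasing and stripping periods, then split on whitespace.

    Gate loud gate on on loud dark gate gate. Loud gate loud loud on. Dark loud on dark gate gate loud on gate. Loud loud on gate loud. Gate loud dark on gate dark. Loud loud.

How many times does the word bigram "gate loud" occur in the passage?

7

Scanning the 35 overlapping bigram windows for "gate loud":
  position 1–2: gate loud
  position 9–10: gate loud
  position 11–12: gate loud
  position 20–21: gate loud
  position 23–24: gate loud
  position 27–28: gate loud
  position 29–30: gate loud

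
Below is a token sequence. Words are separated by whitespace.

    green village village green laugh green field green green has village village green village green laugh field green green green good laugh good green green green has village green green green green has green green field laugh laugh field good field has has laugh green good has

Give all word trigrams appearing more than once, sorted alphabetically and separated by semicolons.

field green green; green green green; green green has; green has village; village green laugh; village village green

Trigram counts meeting the condition (more than once):
  field green green: 2
  green green green: 4
  green green has: 3
  green has village: 2
  village green laugh: 2
  village village green: 2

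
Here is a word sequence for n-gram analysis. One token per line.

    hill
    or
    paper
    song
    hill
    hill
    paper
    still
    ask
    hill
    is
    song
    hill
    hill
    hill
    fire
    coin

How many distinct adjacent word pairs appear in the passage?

13

17 tokens → 16 bigram windows in total.
Repeated bigrams (each contributes count−1 duplicates):
  hill hill: 3
  song hill: 2
3 duplicate windows → 16 − 3 = 13 distinct.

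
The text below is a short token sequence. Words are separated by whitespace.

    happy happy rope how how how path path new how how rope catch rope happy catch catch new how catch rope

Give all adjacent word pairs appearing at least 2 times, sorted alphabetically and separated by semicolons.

Bigram counts meeting the condition (at least 2 times):
  catch rope: 2
  how how: 3
  new how: 2

catch rope; how how; new how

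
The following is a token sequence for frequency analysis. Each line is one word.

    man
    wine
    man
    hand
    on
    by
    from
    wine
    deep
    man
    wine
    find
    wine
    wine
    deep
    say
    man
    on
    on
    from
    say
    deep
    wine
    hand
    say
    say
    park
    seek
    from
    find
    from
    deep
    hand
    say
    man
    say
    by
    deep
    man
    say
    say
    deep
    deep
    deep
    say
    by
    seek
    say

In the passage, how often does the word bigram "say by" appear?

Scanning the 47 overlapping bigram windows for "say by":
  position 36–37: say by
  position 45–46: say by

2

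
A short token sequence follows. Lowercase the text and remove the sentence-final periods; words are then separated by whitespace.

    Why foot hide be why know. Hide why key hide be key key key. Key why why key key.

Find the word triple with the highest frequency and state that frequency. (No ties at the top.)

"key key key", 2 times

Trigram frequencies (highest first):
  key key key: 2
  why foot hide: 1
  foot hide be: 1
  hide be why: 1
  be why know: 1
  why know hide: 1
  … (10 more, each ≤ 1)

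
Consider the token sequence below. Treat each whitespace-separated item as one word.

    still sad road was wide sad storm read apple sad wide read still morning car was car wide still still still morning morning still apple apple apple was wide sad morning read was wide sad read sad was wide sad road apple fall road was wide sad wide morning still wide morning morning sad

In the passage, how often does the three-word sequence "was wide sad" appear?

Scanning the 52 overlapping trigram windows for "was wide sad":
  position 4–6: was wide sad
  position 28–30: was wide sad
  position 33–35: was wide sad
  position 38–40: was wide sad
  position 45–47: was wide sad

5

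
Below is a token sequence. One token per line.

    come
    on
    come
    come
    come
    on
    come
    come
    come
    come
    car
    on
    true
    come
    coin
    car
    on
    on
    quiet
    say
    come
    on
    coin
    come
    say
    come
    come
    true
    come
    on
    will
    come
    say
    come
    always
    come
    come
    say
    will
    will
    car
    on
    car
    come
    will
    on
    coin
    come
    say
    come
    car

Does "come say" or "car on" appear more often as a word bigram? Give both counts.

"come say" (4 vs 3)

"come say": 4 occurrences
"car on": 3 occurrences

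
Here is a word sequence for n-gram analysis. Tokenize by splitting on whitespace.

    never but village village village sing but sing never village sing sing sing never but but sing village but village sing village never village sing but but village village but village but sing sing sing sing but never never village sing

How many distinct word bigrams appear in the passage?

41 tokens → 40 bigram windows in total.
Repeated bigrams (each contributes count−1 duplicates):
  sing sing: 5
  village sing: 5
  but village: 4
  but sing: 3
  never village: 3
  sing but: 3
  village but: 3
  village village: 3
  … (4 more repeated)
25 duplicate windows → 40 − 25 = 15 distinct.

15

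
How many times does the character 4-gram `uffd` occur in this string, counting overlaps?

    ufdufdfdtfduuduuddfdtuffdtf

1

Sliding a length-4 window over the 27 characters (24 positions):
  position 22–25: uffd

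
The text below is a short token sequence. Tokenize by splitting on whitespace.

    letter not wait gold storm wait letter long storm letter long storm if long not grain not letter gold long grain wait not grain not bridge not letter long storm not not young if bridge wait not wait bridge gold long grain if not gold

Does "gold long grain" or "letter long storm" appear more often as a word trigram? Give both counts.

"letter long storm" (3 vs 2)

"gold long grain": 2 occurrences
"letter long storm": 3 occurrences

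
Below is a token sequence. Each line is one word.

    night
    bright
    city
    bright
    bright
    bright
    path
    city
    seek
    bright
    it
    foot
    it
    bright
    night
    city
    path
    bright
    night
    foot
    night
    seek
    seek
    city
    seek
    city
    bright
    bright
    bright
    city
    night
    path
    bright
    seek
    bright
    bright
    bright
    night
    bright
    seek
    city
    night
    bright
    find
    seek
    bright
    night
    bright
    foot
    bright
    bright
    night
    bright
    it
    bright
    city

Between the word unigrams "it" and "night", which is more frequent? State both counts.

"it": 3 occurrences
"night": 9 occurrences

"night" (9 vs 3)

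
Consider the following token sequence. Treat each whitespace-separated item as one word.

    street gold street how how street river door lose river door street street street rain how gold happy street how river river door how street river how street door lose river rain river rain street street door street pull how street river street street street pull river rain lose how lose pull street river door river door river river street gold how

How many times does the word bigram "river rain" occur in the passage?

3

Scanning the 61 overlapping bigram windows for "river rain":
  position 31–32: river rain
  position 33–34: river rain
  position 47–48: river rain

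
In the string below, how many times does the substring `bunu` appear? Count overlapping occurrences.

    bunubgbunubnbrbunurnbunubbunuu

Sliding a length-4 window over the 30 characters (27 positions):
  position 1–4: bunu
  position 7–10: bunu
  position 15–18: bunu
  position 21–24: bunu
  position 26–29: bunu

5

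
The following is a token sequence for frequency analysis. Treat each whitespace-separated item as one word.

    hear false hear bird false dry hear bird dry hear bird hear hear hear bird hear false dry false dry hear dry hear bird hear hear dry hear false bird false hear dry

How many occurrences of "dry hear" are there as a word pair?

Scanning the 32 overlapping bigram windows for "dry hear":
  position 6–7: dry hear
  position 9–10: dry hear
  position 20–21: dry hear
  position 22–23: dry hear
  position 27–28: dry hear

5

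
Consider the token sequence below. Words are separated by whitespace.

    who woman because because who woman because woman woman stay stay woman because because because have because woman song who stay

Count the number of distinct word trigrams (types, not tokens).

21 tokens → 19 trigram windows in total.
Repeated trigrams (each contributes count−1 duplicates):
  who woman because: 2
  woman because because: 2
2 duplicate windows → 19 − 2 = 17 distinct.

17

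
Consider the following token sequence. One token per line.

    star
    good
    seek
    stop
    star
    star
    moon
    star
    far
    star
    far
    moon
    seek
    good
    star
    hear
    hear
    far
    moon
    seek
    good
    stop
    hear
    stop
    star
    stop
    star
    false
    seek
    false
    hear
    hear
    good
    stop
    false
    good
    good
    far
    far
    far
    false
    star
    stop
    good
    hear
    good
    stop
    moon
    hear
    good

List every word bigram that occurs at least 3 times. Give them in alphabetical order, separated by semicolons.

good stop; hear good; stop star

Bigram counts meeting the condition (at least 3 times):
  good stop: 3
  hear good: 3
  stop star: 3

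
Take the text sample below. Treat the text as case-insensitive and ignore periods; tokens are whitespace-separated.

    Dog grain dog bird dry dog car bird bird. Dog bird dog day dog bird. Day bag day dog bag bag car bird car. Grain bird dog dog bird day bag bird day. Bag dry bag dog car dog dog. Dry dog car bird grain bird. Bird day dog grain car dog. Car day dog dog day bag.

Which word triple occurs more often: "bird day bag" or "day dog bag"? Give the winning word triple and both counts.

"bird day bag": 3 occurrences
"day dog bag": 1 occurrence

"bird day bag" (3 vs 1)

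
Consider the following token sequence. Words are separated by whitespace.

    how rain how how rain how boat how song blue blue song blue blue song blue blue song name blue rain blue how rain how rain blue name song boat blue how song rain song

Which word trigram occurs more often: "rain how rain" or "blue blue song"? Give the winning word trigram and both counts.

"rain how rain": 1 occurrence
"blue blue song": 3 occurrences

"blue blue song" (3 vs 1)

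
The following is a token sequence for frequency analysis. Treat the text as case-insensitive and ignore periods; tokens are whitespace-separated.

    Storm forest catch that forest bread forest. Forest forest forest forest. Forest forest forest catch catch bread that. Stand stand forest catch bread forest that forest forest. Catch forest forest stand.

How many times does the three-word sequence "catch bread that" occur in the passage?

1

Scanning the 29 overlapping trigram windows for "catch bread that":
  position 16–18: catch bread that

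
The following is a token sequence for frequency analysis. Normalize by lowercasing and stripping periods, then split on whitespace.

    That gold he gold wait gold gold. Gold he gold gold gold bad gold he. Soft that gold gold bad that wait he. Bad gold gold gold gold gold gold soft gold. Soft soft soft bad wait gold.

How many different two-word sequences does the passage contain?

19

38 tokens → 37 bigram windows in total.
Repeated bigrams (each contributes count−1 duplicates):
  gold gold: 10
  gold he: 3
  bad gold: 2
  gold bad: 2
  gold soft: 2
  he gold: 2
  soft soft: 2
  that gold: 2
  … (1 more repeated)
18 duplicate windows → 37 − 18 = 19 distinct.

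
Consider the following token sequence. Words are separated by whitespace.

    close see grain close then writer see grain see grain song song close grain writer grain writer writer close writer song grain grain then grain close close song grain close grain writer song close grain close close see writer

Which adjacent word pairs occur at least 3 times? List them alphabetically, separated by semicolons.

Bigram counts meeting the condition (at least 3 times):
  close grain: 3
  grain close: 4
  grain writer: 3
  see grain: 3

close grain; grain close; grain writer; see grain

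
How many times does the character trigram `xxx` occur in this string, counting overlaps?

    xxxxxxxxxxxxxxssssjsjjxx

Sliding a length-3 window over the 24 characters (22 positions):
  position 1–3: xxx
  position 2–4: xxx
  position 3–5: xxx
  position 4–6: xxx
  position 5–7: xxx
  position 6–8: xxx
  position 7–9: xxx
  position 8–10: xxx
  position 9–11: xxx
  position 10–12: xxx
  … (2 more)

12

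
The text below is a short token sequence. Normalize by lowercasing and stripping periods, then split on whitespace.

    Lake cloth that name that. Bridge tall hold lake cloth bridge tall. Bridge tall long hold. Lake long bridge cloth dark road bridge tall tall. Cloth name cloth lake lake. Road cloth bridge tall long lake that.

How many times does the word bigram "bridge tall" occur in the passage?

5

Scanning the 36 overlapping bigram windows for "bridge tall":
  position 6–7: bridge tall
  position 11–12: bridge tall
  position 13–14: bridge tall
  position 23–24: bridge tall
  position 33–34: bridge tall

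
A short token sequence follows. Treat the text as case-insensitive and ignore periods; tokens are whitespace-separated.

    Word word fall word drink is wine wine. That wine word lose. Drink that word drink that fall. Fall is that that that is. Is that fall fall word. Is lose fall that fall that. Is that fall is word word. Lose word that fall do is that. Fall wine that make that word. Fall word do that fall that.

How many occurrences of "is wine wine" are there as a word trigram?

1

Scanning the 58 overlapping trigram windows for "is wine wine":
  position 6–8: is wine wine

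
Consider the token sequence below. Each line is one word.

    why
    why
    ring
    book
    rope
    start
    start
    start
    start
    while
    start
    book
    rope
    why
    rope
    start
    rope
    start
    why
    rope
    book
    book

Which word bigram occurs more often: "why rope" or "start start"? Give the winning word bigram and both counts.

"why rope": 2 occurrences
"start start": 3 occurrences

"start start" (3 vs 2)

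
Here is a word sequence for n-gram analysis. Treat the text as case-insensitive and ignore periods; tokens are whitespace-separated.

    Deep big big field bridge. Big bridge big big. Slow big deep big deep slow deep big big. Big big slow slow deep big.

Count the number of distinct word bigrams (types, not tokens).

12

24 tokens → 23 bigram windows in total.
Repeated bigrams (each contributes count−1 duplicates):
  big big: 5
  deep big: 4
  big deep: 2
  big slow: 2
  bridge big: 2
  slow deep: 2
11 duplicate windows → 23 − 11 = 12 distinct.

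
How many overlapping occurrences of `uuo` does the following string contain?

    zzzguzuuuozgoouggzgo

1

Sliding a length-3 window over the 20 characters (18 positions):
  position 8–10: uuo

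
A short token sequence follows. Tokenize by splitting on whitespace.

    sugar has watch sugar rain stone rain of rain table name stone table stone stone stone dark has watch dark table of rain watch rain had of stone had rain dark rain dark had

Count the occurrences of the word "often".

Scanning the 34 tokens for "often":
  (none found)

0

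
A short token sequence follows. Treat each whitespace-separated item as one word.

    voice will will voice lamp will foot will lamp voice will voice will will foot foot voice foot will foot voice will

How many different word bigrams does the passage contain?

12

22 tokens → 21 bigram windows in total.
Repeated bigrams (each contributes count−1 duplicates):
  voice will: 4
  will foot: 3
  foot voice: 2
  foot will: 2
  will voice: 2
  will will: 2
9 duplicate windows → 21 − 9 = 12 distinct.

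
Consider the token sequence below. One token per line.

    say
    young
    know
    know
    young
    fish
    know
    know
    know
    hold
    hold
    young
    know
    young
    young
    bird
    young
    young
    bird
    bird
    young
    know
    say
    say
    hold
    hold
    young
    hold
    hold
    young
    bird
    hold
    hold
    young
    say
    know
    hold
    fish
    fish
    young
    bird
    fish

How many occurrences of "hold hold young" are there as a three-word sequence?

Scanning the 40 overlapping trigram windows for "hold hold young":
  position 10–12: hold hold young
  position 25–27: hold hold young
  position 28–30: hold hold young
  position 32–34: hold hold young

4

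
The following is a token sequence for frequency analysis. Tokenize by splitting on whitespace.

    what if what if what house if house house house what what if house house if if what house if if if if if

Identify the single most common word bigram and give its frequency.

"if if", 5 times

Bigram frequencies (highest first):
  if if: 5
  what if: 3
  if what: 3
  house if: 3
  house house: 3
  what house: 2
  … (3 more, each ≤ 2)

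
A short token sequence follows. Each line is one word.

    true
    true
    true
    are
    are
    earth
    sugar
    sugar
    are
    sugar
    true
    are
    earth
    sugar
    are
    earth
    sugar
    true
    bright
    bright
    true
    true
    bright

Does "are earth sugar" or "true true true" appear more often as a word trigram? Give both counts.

"are earth sugar": 3 occurrences
"true true true": 1 occurrence

"are earth sugar" (3 vs 1)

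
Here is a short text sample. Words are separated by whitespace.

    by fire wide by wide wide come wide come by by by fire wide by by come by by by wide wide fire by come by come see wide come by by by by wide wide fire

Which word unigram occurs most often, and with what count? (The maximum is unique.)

Unigram frequencies (highest first):
  by: 16
  wide: 10
  come: 6
  fire: 4
  see: 1

"by", 16 times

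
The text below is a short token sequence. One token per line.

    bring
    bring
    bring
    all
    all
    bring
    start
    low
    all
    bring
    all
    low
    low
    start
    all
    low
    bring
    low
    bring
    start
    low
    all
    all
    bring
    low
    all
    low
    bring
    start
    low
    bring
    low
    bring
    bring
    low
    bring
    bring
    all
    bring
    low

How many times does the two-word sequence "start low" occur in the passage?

Scanning the 39 overlapping bigram windows for "start low":
  position 7–8: start low
  position 20–21: start low
  position 29–30: start low

3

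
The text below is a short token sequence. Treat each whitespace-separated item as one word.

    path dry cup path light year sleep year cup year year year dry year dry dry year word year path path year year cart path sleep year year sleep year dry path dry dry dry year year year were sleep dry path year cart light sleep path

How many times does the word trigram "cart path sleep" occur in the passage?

Scanning the 45 overlapping trigram windows for "cart path sleep":
  position 24–26: cart path sleep

1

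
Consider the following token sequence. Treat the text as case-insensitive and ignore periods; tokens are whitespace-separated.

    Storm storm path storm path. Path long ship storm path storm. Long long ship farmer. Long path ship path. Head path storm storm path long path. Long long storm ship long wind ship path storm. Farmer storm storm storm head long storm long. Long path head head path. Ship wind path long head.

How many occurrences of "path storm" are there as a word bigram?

Scanning the 52 overlapping bigram windows for "path storm":
  position 3–4: path storm
  position 10–11: path storm
  position 21–22: path storm
  position 34–35: path storm

4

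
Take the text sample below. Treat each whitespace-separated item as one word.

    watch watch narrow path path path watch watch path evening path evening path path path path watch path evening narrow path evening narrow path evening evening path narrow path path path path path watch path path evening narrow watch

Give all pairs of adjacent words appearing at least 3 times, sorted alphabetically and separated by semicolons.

Bigram counts meeting the condition (at least 3 times):
  evening narrow: 3
  evening path: 3
  narrow path: 4
  path evening: 6
  path path: 10
  path watch: 3
  watch path: 3

evening narrow; evening path; narrow path; path evening; path path; path watch; watch path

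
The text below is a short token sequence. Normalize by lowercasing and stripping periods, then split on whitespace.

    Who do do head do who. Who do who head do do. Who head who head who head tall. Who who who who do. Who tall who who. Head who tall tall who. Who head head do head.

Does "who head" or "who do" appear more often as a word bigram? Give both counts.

"who head": 6 occurrences
"who do": 3 occurrences

"who head" (6 vs 3)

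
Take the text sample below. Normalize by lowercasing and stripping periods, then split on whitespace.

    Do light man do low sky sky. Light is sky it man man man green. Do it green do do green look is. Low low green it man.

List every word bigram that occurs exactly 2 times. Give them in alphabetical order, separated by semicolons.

Bigram counts meeting the condition (exactly 2 times):
  green do: 2
  it man: 2
  man man: 2

green do; it man; man man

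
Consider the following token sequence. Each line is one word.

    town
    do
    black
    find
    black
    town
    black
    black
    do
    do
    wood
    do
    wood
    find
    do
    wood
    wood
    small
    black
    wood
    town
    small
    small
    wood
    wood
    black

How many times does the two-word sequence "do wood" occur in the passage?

3

Scanning the 25 overlapping bigram windows for "do wood":
  position 10–11: do wood
  position 12–13: do wood
  position 15–16: do wood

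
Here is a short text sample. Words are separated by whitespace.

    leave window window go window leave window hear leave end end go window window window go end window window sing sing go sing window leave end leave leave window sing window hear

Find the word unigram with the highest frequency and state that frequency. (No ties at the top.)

Unigram frequencies (highest first):
  window: 12
  leave: 6
  go: 4
  end: 4
  sing: 4
  hear: 2

"window", 12 times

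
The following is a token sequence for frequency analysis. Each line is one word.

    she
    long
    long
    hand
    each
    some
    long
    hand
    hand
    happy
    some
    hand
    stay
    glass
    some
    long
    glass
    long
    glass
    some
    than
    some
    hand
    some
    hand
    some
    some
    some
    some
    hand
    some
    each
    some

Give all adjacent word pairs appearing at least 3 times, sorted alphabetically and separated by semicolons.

hand some; some hand; some some

Bigram counts meeting the condition (at least 3 times):
  hand some: 3
  some hand: 4
  some some: 3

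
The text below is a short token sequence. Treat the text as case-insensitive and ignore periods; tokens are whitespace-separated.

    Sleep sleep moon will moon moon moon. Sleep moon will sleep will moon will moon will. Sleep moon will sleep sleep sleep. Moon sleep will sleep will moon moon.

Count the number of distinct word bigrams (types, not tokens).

29 tokens → 28 bigram windows in total.
Repeated bigrams (each contributes count−1 duplicates):
  moon will: 5
  sleep moon: 4
  will moon: 4
  will sleep: 4
  moon moon: 3
  sleep sleep: 3
  sleep will: 3
  moon sleep: 2
20 duplicate windows → 28 − 20 = 8 distinct.

8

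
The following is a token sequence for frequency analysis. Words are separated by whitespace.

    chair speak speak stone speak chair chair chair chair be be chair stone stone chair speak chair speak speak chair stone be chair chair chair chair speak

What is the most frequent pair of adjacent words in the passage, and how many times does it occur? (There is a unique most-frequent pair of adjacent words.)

"chair chair", 6 times

Bigram frequencies (highest first):
  chair chair: 6
  chair speak: 4
  speak chair: 3
  speak speak: 2
  be chair: 2
  chair stone: 2
  … (7 more, each ≤ 1)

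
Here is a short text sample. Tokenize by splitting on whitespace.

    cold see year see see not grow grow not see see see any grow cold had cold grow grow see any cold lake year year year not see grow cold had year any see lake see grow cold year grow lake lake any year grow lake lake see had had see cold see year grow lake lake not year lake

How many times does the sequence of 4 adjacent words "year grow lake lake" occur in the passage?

Scanning the 57 overlapping 4-gram windows for "year grow lake lake":
  position 39–42: year grow lake lake
  position 44–47: year grow lake lake
  position 54–57: year grow lake lake

3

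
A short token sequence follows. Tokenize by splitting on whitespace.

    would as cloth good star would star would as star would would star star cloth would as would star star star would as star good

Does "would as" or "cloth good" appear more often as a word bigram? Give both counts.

"would as": 4 occurrences
"cloth good": 1 occurrence

"would as" (4 vs 1)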